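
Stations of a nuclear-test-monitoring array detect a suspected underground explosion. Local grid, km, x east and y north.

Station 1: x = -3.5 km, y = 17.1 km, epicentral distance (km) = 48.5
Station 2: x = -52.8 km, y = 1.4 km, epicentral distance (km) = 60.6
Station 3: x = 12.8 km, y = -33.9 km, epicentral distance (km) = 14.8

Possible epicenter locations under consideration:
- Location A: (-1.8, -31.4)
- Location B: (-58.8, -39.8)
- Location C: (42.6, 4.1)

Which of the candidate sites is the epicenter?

For each candidate, compare |candidate − station| to the reported distance:
Location A: residuals Station 1 0.0, Station 2 0.0, Station 3 0.0 → max 0.0 km
Location B: residuals Station 1 30.8, Station 2 19.0, Station 3 57.0 → max 57.0 km
Location C: residuals Station 1 0.6, Station 2 34.8, Station 3 33.5 → max 34.8 km
Only Location A has all residuals ≈ 0.

Location A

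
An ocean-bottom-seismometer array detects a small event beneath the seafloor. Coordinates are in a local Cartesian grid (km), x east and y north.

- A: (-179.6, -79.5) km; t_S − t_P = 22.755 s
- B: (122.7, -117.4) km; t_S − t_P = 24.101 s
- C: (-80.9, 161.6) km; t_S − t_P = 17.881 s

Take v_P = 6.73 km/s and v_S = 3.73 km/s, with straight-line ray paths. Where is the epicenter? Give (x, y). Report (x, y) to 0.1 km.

(-20.3, 24.8)

Distance from S−P lag: d = Δt · v_P v_S / (v_P − v_S) = Δt · (6.73·3.73)/(6.73−3.73) ≈ 8.3676·Δt.
So d_A = 190.41, d_B = 201.67, d_C = 149.62 km.
Circle about each station: (x + 179.6)² + (y + 79.5)² = 190.41²; (x − 122.7)² + (y + 117.4)² = 201.67²; (x + 80.9)² + (y − 161.6)² = 149.62².
Subtracting pairs of circle equations eliminates x²+y² and gives linear equations (the radical axes):
604.6 x − 75.8 y = -14153.18
197.4 x + 482.2 y = 7952.78
Solving the 2×2 system: x ≈ -20.3, y ≈ 24.8 km.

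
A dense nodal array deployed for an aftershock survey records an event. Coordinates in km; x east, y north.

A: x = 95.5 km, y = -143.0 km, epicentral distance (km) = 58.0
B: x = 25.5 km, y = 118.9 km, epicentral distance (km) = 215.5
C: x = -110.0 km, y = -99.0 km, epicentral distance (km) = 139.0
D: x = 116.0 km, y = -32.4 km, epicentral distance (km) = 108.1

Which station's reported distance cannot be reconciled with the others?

A

Solve using three stations at a time. Using B, C, D (subtract circle equations pairwise → linear system) gives (x, y) ≈ (29.0, -96.6).
Distances from that point to each station vs reported:
  A: calculated 81.1 vs reported 58.0 → residual 23.1 km
  B: calculated 215.5 vs reported 215.5 → residual 0.0 km
  C: calculated 139.0 vs reported 139.0 → residual 0.0 km
  D: calculated 108.1 vs reported 108.1 → residual 0.0 km
B, C, D are mutually consistent (residuals ≈ 0); A is off by 23.1 km.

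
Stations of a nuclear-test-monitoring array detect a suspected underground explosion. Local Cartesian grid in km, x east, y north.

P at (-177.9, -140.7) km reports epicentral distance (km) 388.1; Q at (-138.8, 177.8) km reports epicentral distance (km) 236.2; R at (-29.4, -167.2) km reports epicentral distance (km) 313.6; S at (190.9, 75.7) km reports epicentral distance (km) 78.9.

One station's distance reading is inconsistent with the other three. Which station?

Q

Solve using three stations at a time. Using P, R, S (subtract circle equations pairwise → linear system) gives (x, y) ≈ (119.3, 108.9).
Distances from that point to each station vs reported:
  P: calculated 388.1 vs reported 388.1 → residual 0.0 km
  Q: calculated 267.1 vs reported 236.2 → residual 30.9 km
  R: calculated 313.6 vs reported 313.6 → residual 0.0 km
  S: calculated 79.0 vs reported 78.9 → residual 0.1 km
P, R, S are mutually consistent (residuals ≈ 0); Q is off by 30.9 km.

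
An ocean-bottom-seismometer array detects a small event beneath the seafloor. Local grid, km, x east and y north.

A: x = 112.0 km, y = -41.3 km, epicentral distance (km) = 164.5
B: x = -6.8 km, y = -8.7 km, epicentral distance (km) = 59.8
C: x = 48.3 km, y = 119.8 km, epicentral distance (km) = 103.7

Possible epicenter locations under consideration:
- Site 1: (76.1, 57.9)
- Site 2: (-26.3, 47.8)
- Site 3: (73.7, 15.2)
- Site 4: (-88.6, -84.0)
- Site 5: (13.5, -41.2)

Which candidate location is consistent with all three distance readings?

Site 2

For each candidate, compare |candidate − station| to the reported distance:
Site 1: residuals A 59.0, B 46.5, C 35.8 → max 59.0 km
Site 2: residuals A 0.0, B 0.0, C 0.0 → max 0.0 km
Site 3: residuals A 96.2, B 24.2, C 3.9 → max 96.2 km
Site 4: residuals A 40.6, B 51.4, C 141.8 → max 141.8 km
Site 5: residuals A 66.0, B 21.5, C 61.0 → max 66.0 km
Only Site 2 has all residuals ≈ 0.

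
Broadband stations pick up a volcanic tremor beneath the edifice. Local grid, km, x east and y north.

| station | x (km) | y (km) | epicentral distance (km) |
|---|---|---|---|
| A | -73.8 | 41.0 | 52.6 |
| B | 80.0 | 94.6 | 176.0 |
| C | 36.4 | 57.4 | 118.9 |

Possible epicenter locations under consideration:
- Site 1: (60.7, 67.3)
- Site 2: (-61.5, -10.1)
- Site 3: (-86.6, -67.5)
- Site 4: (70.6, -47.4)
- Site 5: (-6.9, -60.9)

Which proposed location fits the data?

Site 2

For each candidate, compare |candidate − station| to the reported distance:
Site 1: residuals A 84.4, B 142.6, C 92.7 → max 142.6 km
Site 2: residuals A 0.0, B 0.0, C 0.0 → max 0.0 km
Site 3: residuals A 56.7, B 56.4, C 56.4 → max 56.7 km
Site 4: residuals A 116.7, B 33.7, C 8.7 → max 116.7 km
Site 5: residuals A 69.3, B 2.1, C 7.1 → max 69.3 km
Only Site 2 has all residuals ≈ 0.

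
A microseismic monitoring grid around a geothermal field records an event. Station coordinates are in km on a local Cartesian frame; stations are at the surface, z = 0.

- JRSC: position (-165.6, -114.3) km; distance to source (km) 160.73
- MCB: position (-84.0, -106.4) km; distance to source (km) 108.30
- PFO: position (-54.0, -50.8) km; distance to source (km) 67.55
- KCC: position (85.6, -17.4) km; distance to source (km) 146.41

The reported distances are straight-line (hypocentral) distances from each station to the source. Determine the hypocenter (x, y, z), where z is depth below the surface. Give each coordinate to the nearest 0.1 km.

(-46.5, -26.3, 62.5)

Each station gives a sphere (x−x_i)² + (y−y_i)² + z² = d_i² (stations at z=0).
Subtracting the JRSC sphere from MCB and PFO: z² cancels, leaving linear equations in x and y:
163.2 x + 15.8 y = -8005.65
223.2 x + 127.0 y = -13720.08
Solving: x ≈ -46.509, y ≈ -26.294 km (keep extra digits for the depth step; rounded: -46.5, -26.3).
Then from the JRSC sphere: z² = 160.73² − (x + 165.6)² − (y + 114.3)² with x = -46.509, y = -26.294, so z ≈ 62.501 ≈ 62.5 km.
Check against KCC (with the unrounded solution): distance 146.42 ≈ 146.41 km. ✓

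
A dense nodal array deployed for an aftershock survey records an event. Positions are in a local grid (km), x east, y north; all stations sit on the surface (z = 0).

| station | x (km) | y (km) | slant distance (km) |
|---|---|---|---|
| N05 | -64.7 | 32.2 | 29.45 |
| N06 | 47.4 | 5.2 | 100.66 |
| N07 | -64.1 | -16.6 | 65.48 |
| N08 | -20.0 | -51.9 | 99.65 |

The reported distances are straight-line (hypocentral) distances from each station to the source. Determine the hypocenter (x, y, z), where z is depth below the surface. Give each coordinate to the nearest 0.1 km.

Each station gives a sphere (x−x_i)² + (y−y_i)² + z² = d_i² (stations at z=0).
Subtracting the N05 sphere from N06 and N07: z² cancels, leaving linear equations in x and y:
224.2 x − 54.0 y = -12214.26
1.2 x − 97.6 y = -4258.89
Solving: x ≈ -44.100, y ≈ 43.094 km (keep extra digits for the depth step; rounded: -44.1, 43.1).
Then from the N05 sphere: z² = 29.45² − (x + 64.7)² − (y − 32.2)² with x = -44.100, y = 43.094, so z ≈ 18.007 ≈ 18.0 km.

x ≈ -44.1 km, y ≈ 43.1 km, depth ≈ 18.0 km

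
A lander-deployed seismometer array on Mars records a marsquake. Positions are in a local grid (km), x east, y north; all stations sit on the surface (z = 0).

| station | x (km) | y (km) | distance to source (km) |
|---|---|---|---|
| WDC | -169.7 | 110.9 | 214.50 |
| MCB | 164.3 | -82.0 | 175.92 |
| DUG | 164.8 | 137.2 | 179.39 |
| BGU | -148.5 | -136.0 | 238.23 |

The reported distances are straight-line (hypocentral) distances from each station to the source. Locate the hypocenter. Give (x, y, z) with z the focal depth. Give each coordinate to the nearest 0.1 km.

x ≈ 26.0 km, y ≈ 25.1 km, depth ≈ 18.7 km

Each station gives a sphere (x−x_i)² + (y−y_i)² + z² = d_i² (stations at z=0).
Subtracting the WDC sphere from MCB and DUG: z² cancels, leaving linear equations in x and y:
668.0 x − 385.8 y = 7683.99
669.0 x + 52.6 y = 18715.46
Solving: x ≈ 26.001, y ≈ 25.104 km (keep extra digits for the depth step; rounded: 26.0, 25.1).
Then from the WDC sphere: z² = 214.50² − (x + 169.7)² − (y − 110.9)² with x = 26.001, y = 25.104, so z ≈ 18.719 ≈ 18.7 km.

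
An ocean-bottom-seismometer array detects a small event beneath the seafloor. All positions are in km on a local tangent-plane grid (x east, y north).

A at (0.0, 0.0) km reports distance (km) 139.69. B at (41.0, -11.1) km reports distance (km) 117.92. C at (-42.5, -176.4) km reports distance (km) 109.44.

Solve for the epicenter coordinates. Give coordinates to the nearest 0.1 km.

Circle about each station: x² + y² = 139.69²; (x − 41.0)² + (y + 11.1)² = 117.92²; (x + 42.5)² + (y + 176.4)² = 109.44².
Subtracting pairs of circle equations eliminates x²+y² and gives linear equations (the radical axes):
82.0 x − 22.2 y = 7412.38
-85.0 x − 352.8 y = 40459.39
Solving the 2×2 system: x ≈ 55.7, y ≈ -128.1 km.

x ≈ 55.7 km, y ≈ -128.1 km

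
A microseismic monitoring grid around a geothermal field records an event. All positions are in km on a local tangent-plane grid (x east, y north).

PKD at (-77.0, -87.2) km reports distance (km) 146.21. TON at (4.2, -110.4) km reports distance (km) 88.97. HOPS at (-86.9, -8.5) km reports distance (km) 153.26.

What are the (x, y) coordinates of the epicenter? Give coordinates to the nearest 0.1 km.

Circle about each station: (x + 77.0)² + (y + 87.2)² = 146.21²; (x − 4.2)² + (y + 110.4)² = 88.97²; (x + 86.9)² + (y + 8.5)² = 153.26².
Subtracting the PKD equation from the TON and HOPS equations removes the quadratic terms:
162.4 x − 46.4 y = 12134.66
-19.8 x + 157.4 y = -8020.24
Solving the 2×2 system: x ≈ 62.4, y ≈ -43.1 km.

(62.4, -43.1)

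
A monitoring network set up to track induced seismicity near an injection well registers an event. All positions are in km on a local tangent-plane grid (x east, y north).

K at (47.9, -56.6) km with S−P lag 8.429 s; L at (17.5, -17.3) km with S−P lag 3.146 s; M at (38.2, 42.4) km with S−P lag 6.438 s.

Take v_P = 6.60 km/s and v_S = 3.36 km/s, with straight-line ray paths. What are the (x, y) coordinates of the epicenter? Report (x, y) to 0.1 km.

Distance from S−P lag: d = Δt · v_P v_S / (v_P − v_S) = Δt · (6.60·3.36)/(6.60−3.36) ≈ 6.8444·Δt.
So d_K = 57.69, d_L = 21.53, d_M = 44.06 km.
Circle about each station: (x − 47.9)² + (y + 56.6)² = 57.69²; (x − 17.5)² + (y + 17.3)² = 21.53²; (x − 38.2)² + (y − 42.4)² = 44.06².
Subtracting pairs of circle equations eliminates x²+y² and gives linear equations (the radical axes):
-60.8 x + 78.6 y = -2027.83
-19.4 x + 198.0 y = -854.12
Solving the 2×2 system: x ≈ 31.8, y ≈ -1.2 km.

x ≈ 31.8 km, y ≈ -1.2 km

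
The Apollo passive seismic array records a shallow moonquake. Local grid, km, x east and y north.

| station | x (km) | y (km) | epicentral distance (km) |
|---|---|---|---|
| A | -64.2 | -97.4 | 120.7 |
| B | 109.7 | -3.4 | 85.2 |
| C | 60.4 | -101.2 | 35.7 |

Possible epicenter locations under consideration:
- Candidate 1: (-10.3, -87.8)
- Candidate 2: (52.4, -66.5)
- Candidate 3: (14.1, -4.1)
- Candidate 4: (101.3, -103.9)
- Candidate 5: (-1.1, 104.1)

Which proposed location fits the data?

For each candidate, compare |candidate − station| to the reported distance:
Candidate 1: residuals A 66.0, B 61.5, C 36.3 → max 66.0 km
Candidate 2: residuals A 0.1, B 0.0, C 0.1 → max 0.1 km
Candidate 3: residuals A 1.1, B 10.4, C 71.9 → max 71.9 km
Candidate 4: residuals A 44.9, B 15.7, C 5.3 → max 44.9 km
Candidate 5: residuals A 90.4, B 69.2, C 178.6 → max 178.6 km
Only Candidate 2 has all residuals ≈ 0.

Candidate 2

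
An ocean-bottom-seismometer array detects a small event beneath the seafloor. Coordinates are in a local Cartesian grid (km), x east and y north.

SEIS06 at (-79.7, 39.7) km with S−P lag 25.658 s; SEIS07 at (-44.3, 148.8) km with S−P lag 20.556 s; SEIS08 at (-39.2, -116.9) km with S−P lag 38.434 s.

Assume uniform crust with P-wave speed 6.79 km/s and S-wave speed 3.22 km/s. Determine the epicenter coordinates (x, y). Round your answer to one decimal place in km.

Distance from S−P lag: d = Δt · v_P v_S / (v_P − v_S) = Δt · (6.79·3.22)/(6.79−3.22) ≈ 6.1243·Δt.
So d_SEIS06 = 157.14, d_SEIS07 = 125.89, d_SEIS08 = 235.38 km.
Circle about each station: (x + 79.7)² + (y − 39.7)² = 157.14²; (x + 44.3)² + (y − 148.8)² = 125.89²; (x + 39.2)² + (y + 116.9)² = 235.38².
Subtracting pairs of circle equations eliminates x²+y² and gives linear equations (the radical axes):
70.8 x + 218.2 y = 25020.44
81.0 x − 313.2 y = -23436.69
Solving the 2×2 system: x ≈ 68.3, y ≈ 92.5 km.

(68.3, 92.5)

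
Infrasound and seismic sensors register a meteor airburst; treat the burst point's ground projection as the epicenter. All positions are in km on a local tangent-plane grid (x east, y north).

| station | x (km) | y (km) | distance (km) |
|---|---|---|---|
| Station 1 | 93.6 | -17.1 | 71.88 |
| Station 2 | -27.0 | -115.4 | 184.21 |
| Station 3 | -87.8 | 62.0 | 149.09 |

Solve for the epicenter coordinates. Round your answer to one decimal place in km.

(60.5, 46.7)

Circle about each station: (x − 93.6)² + (y + 17.1)² = 71.88²; (x + 27.0)² + (y + 115.4)² = 184.21²; (x + 87.8)² + (y − 62.0)² = 149.09².
Subtracting pairs of circle equations eliminates x²+y² and gives linear equations (the radical axes):
-241.2 x − 196.6 y = -23773.80
-362.8 x + 158.2 y = -14561.62
Solving the 2×2 system: x ≈ 60.5, y ≈ 46.7 km.
Check against Station 1 (with the unrounded x, y): √((x − 93.6)²+(y + 17.1)²) = 71.87 ≈ 71.88 km. ✓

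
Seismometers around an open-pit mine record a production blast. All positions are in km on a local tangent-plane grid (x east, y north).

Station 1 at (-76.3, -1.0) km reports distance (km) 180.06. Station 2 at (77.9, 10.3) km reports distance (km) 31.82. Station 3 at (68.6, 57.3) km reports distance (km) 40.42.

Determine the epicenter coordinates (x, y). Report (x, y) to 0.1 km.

Circle about each station: (x + 76.3)² + (y + 1.0)² = 180.06²; (x − 77.9)² + (y − 10.3)² = 31.82²; (x − 68.6)² + (y − 57.3)² = 40.42².
Subtracting pairs of circle equations eliminates x²+y² and gives linear equations (the radical axes):
308.4 x + 22.6 y = 31760.90
289.8 x + 116.6 y = 32954.39
Solving the 2×2 system: x ≈ 100.6, y ≈ 32.6 km.

100.6 km east, 32.6 km north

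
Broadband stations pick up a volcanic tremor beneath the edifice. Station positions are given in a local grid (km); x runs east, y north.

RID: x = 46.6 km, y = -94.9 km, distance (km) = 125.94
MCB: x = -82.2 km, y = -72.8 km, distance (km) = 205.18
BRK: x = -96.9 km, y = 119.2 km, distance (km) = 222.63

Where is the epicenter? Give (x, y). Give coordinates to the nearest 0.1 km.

Circle about each station: (x − 46.6)² + (y + 94.9)² = 125.94²; (x + 82.2)² + (y + 72.8)² = 205.18²; (x + 96.9)² + (y − 119.2)² = 222.63².
Subtracting the RID equation from the MCB and BRK equations removes the quadratic terms:
-257.6 x + 44.2 y = -25358.84
-287.0 x + 428.2 y = -21282.55
Solving the 2×2 system: x ≈ 101.6, y ≈ 18.4 km.

101.6 km east, 18.4 km north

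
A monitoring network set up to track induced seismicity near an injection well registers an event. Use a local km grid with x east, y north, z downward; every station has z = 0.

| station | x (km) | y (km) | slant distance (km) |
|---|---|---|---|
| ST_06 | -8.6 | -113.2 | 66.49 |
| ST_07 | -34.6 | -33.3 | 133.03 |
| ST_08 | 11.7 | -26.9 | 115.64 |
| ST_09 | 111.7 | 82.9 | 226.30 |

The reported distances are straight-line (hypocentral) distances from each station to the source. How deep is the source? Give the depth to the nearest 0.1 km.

Each station gives a sphere (x−x_i)² + (y−y_i)² + z² = d_i² (stations at z=0).
Subtracting the ST_06 sphere from ST_07 and ST_08: z² cancels, leaving linear equations in x and y:
-52.0 x + 159.8 y = -23858.21
40.6 x + 172.6 y = -20979.39
Solving: x ≈ 49.500, y ≈ -133.193 km (keep extra digits for the depth step; rounded: 49.5, -133.2).
Then from the ST_06 sphere: z² = 66.49² − (x + 8.6)² − (y + 113.2)² with x = 49.500, y = -133.193, so z ≈ 25.408 ≈ 25.4 km.

25.4 km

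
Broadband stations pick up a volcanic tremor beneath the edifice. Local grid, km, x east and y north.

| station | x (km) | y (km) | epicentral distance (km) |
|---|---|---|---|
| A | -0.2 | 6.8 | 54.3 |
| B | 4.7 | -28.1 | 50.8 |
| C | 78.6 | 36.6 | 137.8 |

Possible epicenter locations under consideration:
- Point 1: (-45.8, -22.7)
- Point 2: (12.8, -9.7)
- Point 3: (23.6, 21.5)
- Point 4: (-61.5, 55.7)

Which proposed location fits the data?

Point 1

For each candidate, compare |candidate − station| to the reported distance:
Point 1: residuals A 0.0, B 0.0, C 0.0 → max 0.0 km
Point 2: residuals A 33.3, B 30.7, C 57.3 → max 57.3 km
Point 3: residuals A 26.3, B 2.3, C 80.8 → max 80.8 km
Point 4: residuals A 24.1, B 56.0, C 3.6 → max 56.0 km
Only Point 1 has all residuals ≈ 0.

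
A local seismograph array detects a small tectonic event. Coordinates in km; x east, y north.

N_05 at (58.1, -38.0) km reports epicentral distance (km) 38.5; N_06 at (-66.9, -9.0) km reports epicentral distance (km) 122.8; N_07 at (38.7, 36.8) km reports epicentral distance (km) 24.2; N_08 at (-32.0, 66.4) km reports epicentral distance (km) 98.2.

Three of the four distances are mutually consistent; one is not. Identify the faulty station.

N_05

Solve using three stations at a time. Using N_06, N_07, N_08 (subtract circle equations pairwise → linear system) gives (x, y) ≈ (53.0, 17.3).
Distances from that point to each station vs reported:
  N_05: calculated 55.5 vs reported 38.5 → residual 17.0 km
  N_06: calculated 122.8 vs reported 122.8 → residual 0.0 km
  N_07: calculated 24.2 vs reported 24.2 → residual 0.0 km
  N_08: calculated 98.2 vs reported 98.2 → residual 0.0 km
N_06, N_07, N_08 are mutually consistent (residuals ≈ 0); N_05 is off by 17.0 km.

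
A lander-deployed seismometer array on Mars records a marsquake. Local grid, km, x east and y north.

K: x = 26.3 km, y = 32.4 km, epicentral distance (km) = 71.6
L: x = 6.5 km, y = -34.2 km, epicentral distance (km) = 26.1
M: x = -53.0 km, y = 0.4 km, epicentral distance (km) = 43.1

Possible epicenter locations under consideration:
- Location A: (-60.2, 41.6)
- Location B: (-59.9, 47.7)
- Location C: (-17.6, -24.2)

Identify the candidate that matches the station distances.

For each candidate, compare |candidate − station| to the reported distance:
Location A: residuals K 15.4, L 74.9, M 1.3 → max 74.9 km
Location B: residuals K 15.9, L 79.3, M 4.7 → max 79.3 km
Location C: residuals K 0.0, L 0.0, M 0.0 → max 0.0 km
Only Location C has all residuals ≈ 0.

Location C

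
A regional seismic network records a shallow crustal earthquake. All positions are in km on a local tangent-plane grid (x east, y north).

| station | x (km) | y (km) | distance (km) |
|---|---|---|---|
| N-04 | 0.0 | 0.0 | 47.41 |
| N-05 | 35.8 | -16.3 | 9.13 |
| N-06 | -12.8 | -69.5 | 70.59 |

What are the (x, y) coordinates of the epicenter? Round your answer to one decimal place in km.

(41.0, -23.8)

Circle about each station: x² + y² = 47.41²; (x − 35.8)² + (y + 16.3)² = 9.13²; (x + 12.8)² + (y + 69.5)² = 70.59².
Subtracting pairs of circle equations eliminates x²+y² and gives linear equations (the radical axes):
71.6 x − 32.6 y = 3711.68
-25.6 x − 139.0 y = 2258.85
Solving the 2×2 system: x ≈ 41.0, y ≈ -23.8 km.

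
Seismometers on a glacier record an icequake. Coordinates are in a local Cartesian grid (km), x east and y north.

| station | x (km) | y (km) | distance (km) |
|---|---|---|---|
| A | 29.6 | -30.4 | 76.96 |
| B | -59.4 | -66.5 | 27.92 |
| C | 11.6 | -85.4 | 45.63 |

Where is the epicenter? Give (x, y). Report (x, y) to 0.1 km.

Circle about each station: (x − 29.6)² + (y + 30.4)² = 76.96²; (x + 59.4)² + (y + 66.5)² = 27.92²; (x − 11.6)² + (y + 85.4)² = 45.63².
Subtracting the A equation from the B and C equations removes the quadratic terms:
-178.0 x − 72.2 y = 11293.61
-36.0 x − 110.0 y = 9468.14
Solving the 2×2 system: x ≈ -32.9, y ≈ -75.3 km.

-32.9 km east, -75.3 km north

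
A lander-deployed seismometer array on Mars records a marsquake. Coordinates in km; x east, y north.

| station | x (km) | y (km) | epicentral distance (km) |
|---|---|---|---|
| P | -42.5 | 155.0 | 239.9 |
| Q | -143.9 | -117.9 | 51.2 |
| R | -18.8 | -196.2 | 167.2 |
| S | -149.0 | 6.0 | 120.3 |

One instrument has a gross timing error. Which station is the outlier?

Solve using three stations at a time. Using P, Q, R (subtract circle equations pairwise → linear system) gives (x, y) ≈ (-127.7, -69.3).
Distances from that point to each station vs reported:
  P: calculated 239.9 vs reported 239.9 → residual 0.0 km
  Q: calculated 51.3 vs reported 51.2 → residual 0.1 km
  R: calculated 167.2 vs reported 167.2 → residual 0.0 km
  S: calculated 78.2 vs reported 120.3 → residual 42.1 km
P, Q, R are mutually consistent (residuals ≈ 0); S is off by 42.1 km.

S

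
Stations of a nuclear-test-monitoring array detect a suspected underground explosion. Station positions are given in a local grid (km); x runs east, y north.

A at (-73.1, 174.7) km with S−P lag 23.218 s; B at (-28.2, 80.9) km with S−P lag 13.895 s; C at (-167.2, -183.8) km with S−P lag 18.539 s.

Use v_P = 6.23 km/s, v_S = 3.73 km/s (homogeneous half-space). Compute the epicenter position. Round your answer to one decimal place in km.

Distance from S−P lag: d = Δt · v_P v_S / (v_P − v_S) = Δt · (6.23·3.73)/(6.23−3.73) ≈ 9.2952·Δt.
So d_A = 215.82, d_B = 129.16, d_C = 172.32 km.
Circle about each station: (x + 73.1)² + (y − 174.7)² = 215.82²; (x + 28.2)² + (y − 80.9)² = 129.16²; (x + 167.2)² + (y + 183.8)² = 172.32².
Subtracting the A equation from the B and C equations removes the quadratic terms:
89.8 x − 187.6 y = 1372.32
-188.2 x − 717.0 y = 42758.67
Solving the 2×2 system: x ≈ -70.6, y ≈ -41.1 km.

-70.6 km east, -41.1 km north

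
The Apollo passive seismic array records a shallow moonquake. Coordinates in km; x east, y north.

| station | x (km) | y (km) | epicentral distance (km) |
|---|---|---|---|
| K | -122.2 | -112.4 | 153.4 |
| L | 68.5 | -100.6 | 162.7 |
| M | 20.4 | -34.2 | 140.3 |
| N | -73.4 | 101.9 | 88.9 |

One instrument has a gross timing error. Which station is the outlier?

M

Solve using three stations at a time. Using K, L, N (subtract circle equations pairwise → linear system) gives (x, y) ≈ (-42.3, 18.6).
Distances from that point to each station vs reported:
  K: calculated 153.4 vs reported 153.4 → residual 0.0 km
  L: calculated 162.7 vs reported 162.7 → residual 0.0 km
  M: calculated 82.0 vs reported 140.3 → residual 58.3 km
  N: calculated 88.9 vs reported 88.9 → residual 0.0 km
K, L, N are mutually consistent (residuals ≈ 0); M is off by 58.3 km.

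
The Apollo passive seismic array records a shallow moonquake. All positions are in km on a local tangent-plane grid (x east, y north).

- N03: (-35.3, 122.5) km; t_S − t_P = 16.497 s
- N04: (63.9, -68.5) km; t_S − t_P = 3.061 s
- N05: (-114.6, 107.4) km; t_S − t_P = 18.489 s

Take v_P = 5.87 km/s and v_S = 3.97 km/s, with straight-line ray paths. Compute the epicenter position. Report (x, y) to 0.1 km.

(26.4, -70.2)

Distance from S−P lag: d = Δt · v_P v_S / (v_P − v_S) = Δt · (5.87·3.97)/(5.87−3.97) ≈ 12.2652·Δt.
So d_N03 = 202.34, d_N04 = 37.54, d_N05 = 226.77 km.
Circle about each station: (x + 35.3)² + (y − 122.5)² = 202.34²; (x − 63.9)² + (y + 68.5)² = 37.54²; (x + 114.6)² + (y − 107.4)² = 226.77².
Subtracting pairs of circle equations eliminates x²+y² and gives linear equations (the radical axes):
198.4 x − 382.0 y = 32055.34
-158.6 x − 30.2 y = -2067.58
Solving the 2×2 system: x ≈ 26.4, y ≈ -70.2 km.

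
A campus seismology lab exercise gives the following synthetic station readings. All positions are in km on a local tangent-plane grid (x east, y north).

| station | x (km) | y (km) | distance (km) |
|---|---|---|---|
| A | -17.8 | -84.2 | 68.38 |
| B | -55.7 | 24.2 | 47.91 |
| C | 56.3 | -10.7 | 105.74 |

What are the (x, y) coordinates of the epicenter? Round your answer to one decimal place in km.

-48.7 km east, -23.2 km north

Circle about each station: (x + 17.8)² + (y + 84.2)² = 68.38²; (x + 55.7)² + (y − 24.2)² = 47.91²; (x − 56.3)² + (y + 10.7)² = 105.74².
Subtracting the A equation from the B and C equations removes the quadratic terms:
-75.8 x + 216.8 y = -1337.89
148.2 x + 147.0 y = -10627.42
Solving the 2×2 system: x ≈ -48.7, y ≈ -23.2 km.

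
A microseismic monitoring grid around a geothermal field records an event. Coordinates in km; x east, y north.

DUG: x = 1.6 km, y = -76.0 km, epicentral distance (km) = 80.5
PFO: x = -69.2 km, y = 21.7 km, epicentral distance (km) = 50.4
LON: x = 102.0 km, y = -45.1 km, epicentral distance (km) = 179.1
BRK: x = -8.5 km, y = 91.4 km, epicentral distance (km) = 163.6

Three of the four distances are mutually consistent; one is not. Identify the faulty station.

Solve using three stations at a time. Using DUG, LON, BRK (subtract circle equations pairwise → linear system) gives (x, y) ≈ (-76.7, -57.3).
Distances from that point to each station vs reported:
  DUG: calculated 80.5 vs reported 80.5 → residual 0.0 km
  PFO: calculated 79.4 vs reported 50.4 → residual 29.0 km
  LON: calculated 179.1 vs reported 179.1 → residual 0.0 km
  BRK: calculated 163.6 vs reported 163.6 → residual 0.0 km
DUG, LON, BRK are mutually consistent (residuals ≈ 0); PFO is off by 29.0 km.

PFO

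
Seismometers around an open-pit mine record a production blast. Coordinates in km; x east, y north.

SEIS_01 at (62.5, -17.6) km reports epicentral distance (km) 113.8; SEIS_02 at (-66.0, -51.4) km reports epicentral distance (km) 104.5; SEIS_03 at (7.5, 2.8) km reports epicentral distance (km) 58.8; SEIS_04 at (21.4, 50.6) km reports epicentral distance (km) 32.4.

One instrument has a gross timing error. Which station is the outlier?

SEIS_04

Solve using three stations at a time. Using SEIS_01, SEIS_02, SEIS_03 (subtract circle equations pairwise → linear system) gives (x, y) ≈ (-31.1, 47.1).
Distances from that point to each station vs reported:
  SEIS_01: calculated 113.8 vs reported 113.8 → residual 0.0 km
  SEIS_02: calculated 104.5 vs reported 104.5 → residual 0.0 km
  SEIS_03: calculated 58.7 vs reported 58.8 → residual 0.1 km
  SEIS_04: calculated 52.6 vs reported 32.4 → residual 20.2 km
SEIS_01, SEIS_02, SEIS_03 are mutually consistent (residuals ≈ 0); SEIS_04 is off by 20.2 km.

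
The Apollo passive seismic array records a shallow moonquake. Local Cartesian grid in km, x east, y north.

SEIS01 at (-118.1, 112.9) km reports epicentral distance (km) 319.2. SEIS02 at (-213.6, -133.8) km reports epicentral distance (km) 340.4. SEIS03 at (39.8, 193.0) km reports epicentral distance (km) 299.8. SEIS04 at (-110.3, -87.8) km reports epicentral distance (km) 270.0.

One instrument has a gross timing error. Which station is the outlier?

SEIS04

Solve using three stations at a time. Using SEIS01, SEIS02, SEIS03 (subtract circle equations pairwise → linear system) gives (x, y) ≈ (124.4, -94.5).
Distances from that point to each station vs reported:
  SEIS01: calculated 319.1 vs reported 319.2 → residual 0.1 km
  SEIS02: calculated 340.3 vs reported 340.4 → residual 0.1 km
  SEIS03: calculated 299.6 vs reported 299.8 → residual 0.2 km
  SEIS04: calculated 234.8 vs reported 270.0 → residual 35.2 km
SEIS01, SEIS02, SEIS03 are mutually consistent (residuals ≈ 0); SEIS04 is off by 35.2 km.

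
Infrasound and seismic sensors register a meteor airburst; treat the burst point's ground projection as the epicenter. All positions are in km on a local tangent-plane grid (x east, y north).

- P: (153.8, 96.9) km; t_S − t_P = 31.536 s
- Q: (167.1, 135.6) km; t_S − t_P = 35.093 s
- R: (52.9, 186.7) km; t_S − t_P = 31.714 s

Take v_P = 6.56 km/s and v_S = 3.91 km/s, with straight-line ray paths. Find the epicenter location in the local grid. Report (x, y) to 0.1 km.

Distance from S−P lag: d = Δt · v_P v_S / (v_P − v_S) = Δt · (6.56·3.91)/(6.56−3.91) ≈ 9.6791·Δt.
So d_P = 305.24, d_Q = 339.67, d_R = 306.96 km.
Circle about each station: (x − 153.8)² + (y − 96.9)² = 305.24²; (x − 167.1)² + (y − 135.6)² = 339.67²; (x − 52.9)² + (y − 186.7)² = 306.96².
Subtracting the P equation from the Q and R equations removes the quadratic terms:
26.6 x + 77.4 y = -8938.53
-201.8 x + 179.6 y = 3558.27
Solving the 2×2 system: x ≈ -92.2, y ≈ -83.8 km.

-92.2 km east, -83.8 km north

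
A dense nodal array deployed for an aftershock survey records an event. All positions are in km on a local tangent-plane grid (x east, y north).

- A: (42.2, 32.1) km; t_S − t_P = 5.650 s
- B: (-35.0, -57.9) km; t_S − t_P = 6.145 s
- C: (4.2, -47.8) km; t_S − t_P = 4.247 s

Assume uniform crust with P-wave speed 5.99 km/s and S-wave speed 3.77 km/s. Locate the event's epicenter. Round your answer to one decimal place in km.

Distance from S−P lag: d = Δt · v_P v_S / (v_P − v_S) = Δt · (5.99·3.77)/(5.99−3.77) ≈ 10.1722·Δt.
So d_A = 57.47, d_B = 62.51, d_C = 43.20 km.
Circle about each station: (x − 42.2)² + (y − 32.1)² = 57.47²; (x + 35.0)² + (y + 57.9)² = 62.51²; (x − 4.2)² + (y + 47.8)² = 43.20².
Subtracting pairs of circle equations eliminates x²+y² and gives linear equations (the radical axes):
-154.4 x − 180.0 y = 1161.46
-76.0 x − 159.8 y = 927.79
Solving the 2×2 system: x ≈ -1.7, y ≈ -5.0 km.

(-1.7, -5.0)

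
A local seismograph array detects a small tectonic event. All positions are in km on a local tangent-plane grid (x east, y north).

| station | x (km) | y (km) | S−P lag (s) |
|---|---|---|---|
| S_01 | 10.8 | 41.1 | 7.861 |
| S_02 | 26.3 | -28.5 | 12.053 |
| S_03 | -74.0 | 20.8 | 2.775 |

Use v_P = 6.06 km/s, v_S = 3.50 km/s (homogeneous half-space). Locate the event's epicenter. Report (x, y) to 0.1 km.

Distance from S−P lag: d = Δt · v_P v_S / (v_P − v_S) = Δt · (6.06·3.50)/(6.06−3.50) ≈ 8.2852·Δt.
So d_S_01 = 65.13, d_S_02 = 99.86, d_S_03 = 22.99 km.
Circle about each station: (x − 10.8)² + (y − 41.1)² = 65.13²; (x − 26.3)² + (y + 28.5)² = 99.86²; (x + 74.0)² + (y − 20.8)² = 22.99².
Subtracting pairs of circle equations eliminates x²+y² and gives linear equations (the radical axes):
31.0 x − 139.2 y = -6032.01
-169.6 x − 40.6 y = 7816.17
Solving the 2×2 system: x ≈ -53.6, y ≈ 31.4 km.

-53.6 km east, 31.4 km north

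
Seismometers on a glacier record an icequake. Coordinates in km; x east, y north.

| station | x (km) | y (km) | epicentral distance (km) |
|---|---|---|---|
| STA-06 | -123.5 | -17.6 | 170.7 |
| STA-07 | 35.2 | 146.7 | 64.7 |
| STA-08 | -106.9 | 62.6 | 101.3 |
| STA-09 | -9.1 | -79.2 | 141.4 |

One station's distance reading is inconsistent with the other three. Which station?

STA-09

Solve using three stations at a time. Using STA-06, STA-07, STA-08 (subtract circle equations pairwise → linear system) gives (x, y) ≈ (-24.4, 121.4).
Distances from that point to each station vs reported:
  STA-06: calculated 170.7 vs reported 170.7 → residual 0.0 km
  STA-07: calculated 64.7 vs reported 64.7 → residual 0.0 km
  STA-08: calculated 101.3 vs reported 101.3 → residual 0.0 km
  STA-09: calculated 201.2 vs reported 141.4 → residual 59.8 km
STA-06, STA-07, STA-08 are mutually consistent (residuals ≈ 0); STA-09 is off by 59.8 km.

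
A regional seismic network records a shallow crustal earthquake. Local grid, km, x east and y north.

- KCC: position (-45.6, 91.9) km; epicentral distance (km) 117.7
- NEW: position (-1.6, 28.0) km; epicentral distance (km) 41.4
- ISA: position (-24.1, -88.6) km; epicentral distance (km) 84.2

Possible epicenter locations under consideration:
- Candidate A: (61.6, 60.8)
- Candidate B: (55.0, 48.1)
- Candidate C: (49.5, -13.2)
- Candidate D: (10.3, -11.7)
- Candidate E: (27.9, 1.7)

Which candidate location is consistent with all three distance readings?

For each candidate, compare |candidate − station| to the reported distance:
Candidate A: residuals KCC 6.1, NEW 29.8, ISA 88.0 → max 88.0 km
Candidate B: residuals KCC 8.0, NEW 18.7, ISA 73.7 → max 73.7 km
Candidate C: residuals KCC 24.0, NEW 24.2, ISA 21.2 → max 24.2 km
Candidate D: residuals KCC 0.0, NEW 0.0, ISA 0.0 → max 0.0 km
Candidate E: residuals KCC 1.3, NEW 1.9, ISA 20.0 → max 20.0 km
Only Candidate D has all residuals ≈ 0.

Candidate D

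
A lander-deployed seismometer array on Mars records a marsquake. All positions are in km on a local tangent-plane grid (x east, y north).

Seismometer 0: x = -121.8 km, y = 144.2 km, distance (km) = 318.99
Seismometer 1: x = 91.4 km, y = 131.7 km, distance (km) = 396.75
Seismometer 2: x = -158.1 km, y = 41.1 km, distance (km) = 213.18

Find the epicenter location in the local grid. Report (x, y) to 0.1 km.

x ≈ -163.9 km, y ≈ -172.0 km

Circle about each station: (x + 121.8)² + (y − 144.2)² = 318.99²; (x − 91.4)² + (y − 131.7)² = 396.75²; (x + 158.1)² + (y − 41.1)² = 213.18².
Subtracting the Seismometer 0 equation from the Seismometer 1 and Seismometer 2 equations removes the quadratic terms:
426.4 x − 25.0 y = -65585.97
-72.6 x − 206.2 y = 47364.85
Solving the 2×2 system: x ≈ -163.9, y ≈ -172.0 km.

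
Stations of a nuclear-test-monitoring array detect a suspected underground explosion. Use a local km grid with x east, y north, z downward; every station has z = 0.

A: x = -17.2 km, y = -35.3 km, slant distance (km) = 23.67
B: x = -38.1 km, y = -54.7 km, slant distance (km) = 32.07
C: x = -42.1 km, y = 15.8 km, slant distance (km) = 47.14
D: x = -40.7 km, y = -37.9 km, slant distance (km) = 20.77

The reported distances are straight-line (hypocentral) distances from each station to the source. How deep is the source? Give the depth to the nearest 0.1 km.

z ≈ 16.1 km

Each station gives a sphere (x−x_i)² + (y−y_i)² + z² = d_i² (stations at z=0).
Subtracting the A sphere from B and C: z² cancels, leaving linear equations in x and y:
-41.8 x − 38.8 y = 2433.55
-49.8 x + 102.2 y = -1181.79
Solving: x ≈ -32.697, y ≈ -27.496 km (keep extra digits for the depth step; rounded: -32.7, -27.5).
Then from the A sphere: z² = 23.67² − (x + 17.2)² − (y + 35.3)² with x = -32.697, y = -27.496, so z ≈ 16.100 ≈ 16.1 km.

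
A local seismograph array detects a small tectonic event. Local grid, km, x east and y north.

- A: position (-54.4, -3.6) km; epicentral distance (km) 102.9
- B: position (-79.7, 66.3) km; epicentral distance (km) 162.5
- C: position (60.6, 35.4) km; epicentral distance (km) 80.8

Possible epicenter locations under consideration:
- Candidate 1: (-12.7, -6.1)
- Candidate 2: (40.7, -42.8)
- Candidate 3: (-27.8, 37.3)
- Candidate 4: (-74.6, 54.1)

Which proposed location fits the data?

Candidate 2

For each candidate, compare |candidate − station| to the reported distance:
Candidate 1: residuals A 61.1, B 63.9, C 3.4 → max 63.9 km
Candidate 2: residuals A 0.0, B 0.0, C 0.1 → max 0.1 km
Candidate 3: residuals A 54.1, B 103.0, C 7.6 → max 103.0 km
Candidate 4: residuals A 41.8, B 149.3, C 55.7 → max 149.3 km
Only Candidate 2 has all residuals ≈ 0.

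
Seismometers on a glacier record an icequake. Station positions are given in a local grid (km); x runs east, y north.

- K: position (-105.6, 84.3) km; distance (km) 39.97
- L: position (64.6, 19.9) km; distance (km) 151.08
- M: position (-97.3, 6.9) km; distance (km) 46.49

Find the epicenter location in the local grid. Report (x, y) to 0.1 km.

Circle about each station: (x + 105.6)² + (y − 84.3)² = 39.97²; (x − 64.6)² + (y − 19.9)² = 151.08²; (x + 97.3)² + (y − 6.9)² = 46.49².
Subtracting pairs of circle equations eliminates x²+y² and gives linear equations (the radical axes):
340.4 x − 128.8 y = -34916.25
16.6 x − 154.8 y = -9306.67
Solving the 2×2 system: x ≈ -83.2, y ≈ 51.2 km.

(-83.2, 51.2)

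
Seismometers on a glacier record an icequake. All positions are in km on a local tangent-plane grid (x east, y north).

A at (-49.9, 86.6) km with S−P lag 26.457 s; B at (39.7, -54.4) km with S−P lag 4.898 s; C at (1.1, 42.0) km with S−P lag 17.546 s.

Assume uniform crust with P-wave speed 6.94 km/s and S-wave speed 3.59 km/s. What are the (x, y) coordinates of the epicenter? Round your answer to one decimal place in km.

Distance from S−P lag: d = Δt · v_P v_S / (v_P − v_S) = Δt · (6.94·3.59)/(6.94−3.59) ≈ 7.4372·Δt.
So d_A = 196.77, d_B = 36.43, d_C = 130.49 km.
Circle about each station: (x + 49.9)² + (y − 86.6)² = 196.77²; (x − 39.7)² + (y + 54.4)² = 36.43²; (x − 1.1)² + (y − 42.0)² = 130.49².
Subtracting pairs of circle equations eliminates x²+y² and gives linear equations (the radical axes):
179.2 x − 282.0 y = 31937.17
102.0 x − 89.2 y = 13466.43
Solving the 2×2 system: x ≈ 74.2, y ≈ -66.1 km.

x ≈ 74.2 km, y ≈ -66.1 km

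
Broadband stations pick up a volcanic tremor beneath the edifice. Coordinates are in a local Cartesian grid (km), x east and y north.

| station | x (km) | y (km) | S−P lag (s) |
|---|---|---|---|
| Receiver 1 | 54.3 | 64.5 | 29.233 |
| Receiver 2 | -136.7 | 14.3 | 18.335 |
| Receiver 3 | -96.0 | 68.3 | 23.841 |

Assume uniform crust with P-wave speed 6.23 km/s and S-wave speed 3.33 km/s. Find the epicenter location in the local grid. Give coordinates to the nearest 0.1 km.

x ≈ -73.8 km, y ≈ -100.8 km

Distance from S−P lag: d = Δt · v_P v_S / (v_P − v_S) = Δt · (6.23·3.33)/(6.23−3.33) ≈ 7.1538·Δt.
So d_Receiver 1 = 209.13, d_Receiver 2 = 131.16, d_Receiver 3 = 170.55 km.
Circle about each station: (x − 54.3)² + (y − 64.5)² = 209.13²; (x + 136.7)² + (y − 14.3)² = 131.16²; (x + 96.0)² + (y − 68.3)² = 170.55².
Subtracting the Receiver 1 equation from the Receiver 2 and Receiver 3 equations removes the quadratic terms:
-382.0 x − 100.4 y = 38315.05
-300.6 x + 7.6 y = 21420.20
Solving the 2×2 system: x ≈ -73.8, y ≈ -100.8 km.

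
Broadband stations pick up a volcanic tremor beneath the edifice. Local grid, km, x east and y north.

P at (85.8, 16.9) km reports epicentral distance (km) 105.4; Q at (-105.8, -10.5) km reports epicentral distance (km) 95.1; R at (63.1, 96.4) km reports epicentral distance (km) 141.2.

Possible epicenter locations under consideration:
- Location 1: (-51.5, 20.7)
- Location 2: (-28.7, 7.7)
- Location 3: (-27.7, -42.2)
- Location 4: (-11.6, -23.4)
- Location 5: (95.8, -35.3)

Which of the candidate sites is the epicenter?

Location 4

For each candidate, compare |candidate − station| to the reported distance:
Location 1: residuals P 32.0, Q 32.5, R 3.9 → max 32.5 km
Location 2: residuals P 9.5, Q 15.9, R 13.5 → max 15.9 km
Location 3: residuals P 22.6, Q 10.8, R 24.5 → max 24.5 km
Location 4: residuals P 0.0, Q 0.0, R 0.0 → max 0.0 km
Location 5: residuals P 52.3, Q 108.0, R 5.5 → max 108.0 km
Only Location 4 has all residuals ≈ 0.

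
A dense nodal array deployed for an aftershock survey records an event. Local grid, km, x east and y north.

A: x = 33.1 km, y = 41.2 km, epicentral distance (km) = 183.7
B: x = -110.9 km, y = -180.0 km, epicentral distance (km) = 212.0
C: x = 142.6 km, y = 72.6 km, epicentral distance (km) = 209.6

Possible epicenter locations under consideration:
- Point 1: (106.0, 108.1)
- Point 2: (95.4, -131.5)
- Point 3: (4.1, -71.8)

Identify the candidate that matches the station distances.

Point 2

For each candidate, compare |candidate − station| to the reported distance:
Point 1: residuals A 84.8, B 148.6, C 158.6 → max 158.6 km
Point 2: residuals A 0.1, B 0.1, C 0.1 → max 0.1 km
Point 3: residuals A 67.0, B 54.1, C 9.5 → max 67.0 km
Only Point 2 has all residuals ≈ 0.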